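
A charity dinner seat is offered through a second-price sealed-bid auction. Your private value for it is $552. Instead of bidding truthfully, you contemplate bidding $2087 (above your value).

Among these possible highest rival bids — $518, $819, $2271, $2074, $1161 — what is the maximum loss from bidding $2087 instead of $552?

$1522

$518: same outcome either way → loss $0.
$819: truthful gives $0, deviation gives −$267 → loss $267.
$2271: same outcome either way → loss $0.
$2074: truthful gives $0, deviation gives −$1522 → loss $1522.
$1161: truthful gives $0, deviation gives −$609 → loss $609.
Maximum loss: $1522.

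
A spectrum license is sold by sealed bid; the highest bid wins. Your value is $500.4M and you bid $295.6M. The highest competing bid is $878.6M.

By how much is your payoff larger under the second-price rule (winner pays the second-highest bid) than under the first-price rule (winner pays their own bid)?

Your bid $295.6M is below $878.6M, so you lose under either rule.
Payoff is $0M in both cases; difference = $0M.

$0M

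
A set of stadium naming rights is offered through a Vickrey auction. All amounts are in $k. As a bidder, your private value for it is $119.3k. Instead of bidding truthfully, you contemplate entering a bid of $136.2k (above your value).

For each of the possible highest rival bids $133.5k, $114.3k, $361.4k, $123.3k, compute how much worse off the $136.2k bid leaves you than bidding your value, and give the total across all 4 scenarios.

$18.2k

The deviation costs you only when the competing bid falls strictly between $119.3k and $136.2k; elsewhere both bids give the same outcome.
$133.5k: truthful payoff $0k, deviation payoff −$14.2k → loss $14.2k.
$114.3k: outcomes coincide → loss $0k.
$361.4k: outcomes coincide → loss $0k.
$123.3k: truthful payoff $0k, deviation payoff −$4k → loss $4k.
Total loss = $14.2k + $4k = $18.2k.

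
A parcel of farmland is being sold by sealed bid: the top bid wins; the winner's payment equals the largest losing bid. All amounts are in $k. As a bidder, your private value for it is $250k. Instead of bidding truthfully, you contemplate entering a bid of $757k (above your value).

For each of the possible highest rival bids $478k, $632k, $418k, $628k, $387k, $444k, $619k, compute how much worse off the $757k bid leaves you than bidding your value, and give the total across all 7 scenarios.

$1856k

The deviation costs you only when the competing bid falls strictly between $250k and $757k; elsewhere both bids give the same outcome.
$478k: truthful payoff $0k, deviation payoff −$228k → loss $228k.
$632k: truthful payoff $0k, deviation payoff −$382k → loss $382k.
$418k: truthful payoff $0k, deviation payoff −$168k → loss $168k.
$628k: truthful payoff $0k, deviation payoff −$378k → loss $378k.
$387k: truthful payoff $0k, deviation payoff −$137k → loss $137k.
$444k: truthful payoff $0k, deviation payoff −$194k → loss $194k.
$619k: truthful payoff $0k, deviation payoff −$369k → loss $369k.
Total loss = $228k + $382k + $168k + $378k + $137k + $194k + $369k = $1856k.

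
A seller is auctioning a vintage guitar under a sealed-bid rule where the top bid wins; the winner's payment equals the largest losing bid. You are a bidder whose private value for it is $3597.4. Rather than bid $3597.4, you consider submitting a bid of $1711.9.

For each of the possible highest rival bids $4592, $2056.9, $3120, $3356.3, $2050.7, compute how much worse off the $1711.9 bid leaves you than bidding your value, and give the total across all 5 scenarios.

$3805.7

The deviation costs you only when the competing bid falls strictly between $1711.9 and $3597.4; elsewhere both bids give the same outcome.
$4592: outcomes coincide → loss $0.
$2056.9: truthful payoff $1540.5, deviation payoff $0 → loss $1540.5.
$3120: truthful payoff $477.4, deviation payoff $0 → loss $477.4.
$3356.3: truthful payoff $241.1, deviation payoff $0 → loss $241.1.
$2050.7: truthful payoff $1546.7, deviation payoff $0 → loss $1546.7.
Total loss = $1540.5 + $477.4 + $241.1 + $1546.7 = $3805.7.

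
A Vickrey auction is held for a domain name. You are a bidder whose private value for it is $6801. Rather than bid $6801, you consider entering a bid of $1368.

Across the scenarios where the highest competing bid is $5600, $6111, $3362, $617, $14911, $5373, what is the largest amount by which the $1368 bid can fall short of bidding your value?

$5600: truthful gives $1201, deviation gives $0 → loss $1201.
$6111: truthful gives $690, deviation gives $0 → loss $690.
$3362: truthful gives $3439, deviation gives $0 → loss $3439.
$617: same outcome either way → loss $0.
$14911: same outcome either way → loss $0.
$5373: truthful gives $1428, deviation gives $0 → loss $1428.
Maximum loss: $3439.

$3439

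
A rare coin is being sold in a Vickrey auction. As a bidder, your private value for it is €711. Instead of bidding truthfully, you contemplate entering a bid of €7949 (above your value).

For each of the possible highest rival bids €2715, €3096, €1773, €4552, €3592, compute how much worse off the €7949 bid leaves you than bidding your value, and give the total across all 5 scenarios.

The deviation costs you only when the competing bid falls strictly between €711 and €7949; elsewhere both bids give the same outcome.
€2715: truthful payoff €0, deviation payoff −€2004 → loss €2004.
€3096: truthful payoff €0, deviation payoff −€2385 → loss €2385.
€1773: truthful payoff €0, deviation payoff −€1062 → loss €1062.
€4552: truthful payoff €0, deviation payoff −€3841 → loss €3841.
€3592: truthful payoff €0, deviation payoff −€2881 → loss €2881.
Total loss = €2004 + €2385 + €1062 + €3841 + €2881 = €12173.
Because the price is fixed by the runner-up's bid, deviating from your value can only change a good outcome into a bad one — never the reverse.

€12173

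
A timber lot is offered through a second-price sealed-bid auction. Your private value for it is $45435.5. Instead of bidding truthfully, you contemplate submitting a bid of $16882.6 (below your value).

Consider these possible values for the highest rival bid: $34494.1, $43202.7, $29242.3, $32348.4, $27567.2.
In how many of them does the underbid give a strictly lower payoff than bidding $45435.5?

5

The deviation hurts exactly when the highest competing bid lies strictly between $16882.6 and $45435.5 — underbidding then forfeits a profitable win.
$34494.1: inside the interval → strictly worse (loss $10941.4).
$43202.7: inside the interval → strictly worse (loss $2232.8).
$29242.3: inside the interval → strictly worse (loss $16193.2).
$32348.4: inside the interval → strictly worse (loss $13087.1).
$27567.2: inside the interval → strictly worse (loss $17868.3).
Count: 5.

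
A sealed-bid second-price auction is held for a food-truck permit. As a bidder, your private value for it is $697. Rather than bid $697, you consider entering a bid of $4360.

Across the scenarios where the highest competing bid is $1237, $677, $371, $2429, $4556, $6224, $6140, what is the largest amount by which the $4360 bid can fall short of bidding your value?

$1237: truthful gives $0, deviation gives −$540 → loss $540.
$677: same outcome either way → loss $0.
$371: same outcome either way → loss $0.
$2429: truthful gives $0, deviation gives −$1732 → loss $1732.
$4556: same outcome either way → loss $0.
$6224: same outcome either way → loss $0.
$6140: same outcome either way → loss $0.
Maximum loss: $1732.

$1732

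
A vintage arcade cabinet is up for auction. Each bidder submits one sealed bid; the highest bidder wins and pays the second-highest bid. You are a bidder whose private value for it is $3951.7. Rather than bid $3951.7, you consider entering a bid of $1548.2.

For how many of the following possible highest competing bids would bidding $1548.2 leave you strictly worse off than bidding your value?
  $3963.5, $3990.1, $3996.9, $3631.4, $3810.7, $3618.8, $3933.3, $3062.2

The deviation hurts exactly when the highest competing bid lies strictly between $1548.2 and $3951.7 — underbidding then forfeits a profitable win.
$3963.5: above both → same outcome either way.
$3990.1: above both → same outcome either way.
$3996.9: above both → same outcome either way.
$3631.4: inside the interval → strictly worse (loss $320.3).
$3810.7: inside the interval → strictly worse (loss $141).
$3618.8: inside the interval → strictly worse (loss $332.9).
$3933.3: inside the interval → strictly worse (loss $18.4).
$3062.2: inside the interval → strictly worse (loss $889.5).
Count: 5.

5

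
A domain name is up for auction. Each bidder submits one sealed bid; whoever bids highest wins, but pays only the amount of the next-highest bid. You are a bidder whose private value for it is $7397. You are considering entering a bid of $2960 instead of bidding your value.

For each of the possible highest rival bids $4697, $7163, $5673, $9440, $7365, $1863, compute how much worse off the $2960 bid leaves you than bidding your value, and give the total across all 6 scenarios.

$4690

The deviation costs you only when the competing bid falls strictly between $2960 and $7397; elsewhere both bids give the same outcome.
$4697: truthful payoff $2700, deviation payoff $0 → loss $2700.
$7163: truthful payoff $234, deviation payoff $0 → loss $234.
$5673: truthful payoff $1724, deviation payoff $0 → loss $1724.
$9440: outcomes coincide → loss $0.
$7365: truthful payoff $32, deviation payoff $0 → loss $32.
$1863: outcomes coincide → loss $0.
Total loss = $2700 + $234 + $1724 + $32 = $4690.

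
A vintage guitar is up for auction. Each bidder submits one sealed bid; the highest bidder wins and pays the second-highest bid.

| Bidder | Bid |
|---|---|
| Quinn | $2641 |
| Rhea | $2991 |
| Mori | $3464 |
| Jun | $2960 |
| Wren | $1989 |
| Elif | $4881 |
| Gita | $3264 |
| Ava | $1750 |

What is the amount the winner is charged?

$3464

Highest bid: Elif at $4881, so Elif wins.
Second-highest bid: Mori at $3464 — that is the price the winner pays.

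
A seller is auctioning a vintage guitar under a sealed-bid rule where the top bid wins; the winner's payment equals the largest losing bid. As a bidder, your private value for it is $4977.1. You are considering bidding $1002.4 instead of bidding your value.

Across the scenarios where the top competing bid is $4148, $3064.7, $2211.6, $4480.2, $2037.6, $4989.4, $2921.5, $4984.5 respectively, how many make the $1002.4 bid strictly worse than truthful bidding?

6

The deviation hurts exactly when the highest competing bid lies strictly between $1002.4 and $4977.1 — underbidding then forfeits a profitable win.
$4148: inside the interval → strictly worse (loss $829.1).
$3064.7: inside the interval → strictly worse (loss $1912.4).
$2211.6: inside the interval → strictly worse (loss $2765.5).
$4480.2: inside the interval → strictly worse (loss $496.9).
$2037.6: inside the interval → strictly worse (loss $2939.5).
$4989.4: above both → same outcome either way.
$2921.5: inside the interval → strictly worse (loss $2055.6).
$4984.5: above both → same outcome either way.
Count: 6.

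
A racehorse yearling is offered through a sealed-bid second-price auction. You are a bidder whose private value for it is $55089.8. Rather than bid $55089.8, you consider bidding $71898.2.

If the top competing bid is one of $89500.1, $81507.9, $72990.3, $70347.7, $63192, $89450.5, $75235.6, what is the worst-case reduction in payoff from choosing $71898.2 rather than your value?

$89500.1: same outcome either way → loss $0.
$81507.9: same outcome either way → loss $0.
$72990.3: same outcome either way → loss $0.
$70347.7: truthful gives $0, deviation gives −$15257.9 → loss $15257.9.
$63192: truthful gives $0, deviation gives −$8102.2 → loss $8102.2.
$89450.5: same outcome either way → loss $0.
$75235.6: same outcome either way → loss $0.
Maximum loss: $15257.9.

$15257.9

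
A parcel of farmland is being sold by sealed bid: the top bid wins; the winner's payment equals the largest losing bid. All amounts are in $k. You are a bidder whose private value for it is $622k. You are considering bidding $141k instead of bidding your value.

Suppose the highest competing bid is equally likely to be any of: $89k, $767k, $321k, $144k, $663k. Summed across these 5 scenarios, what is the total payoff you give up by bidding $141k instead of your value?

The deviation costs you only when the competing bid falls strictly between $141k and $622k; elsewhere both bids give the same outcome.
$89k: outcomes coincide → loss $0k.
$767k: outcomes coincide → loss $0k.
$321k: truthful payoff $301k, deviation payoff $0k → loss $301k.
$144k: truthful payoff $478k, deviation payoff $0k → loss $478k.
$663k: outcomes coincide → loss $0k.
Total loss = $301k + $478k = $779k.

$779k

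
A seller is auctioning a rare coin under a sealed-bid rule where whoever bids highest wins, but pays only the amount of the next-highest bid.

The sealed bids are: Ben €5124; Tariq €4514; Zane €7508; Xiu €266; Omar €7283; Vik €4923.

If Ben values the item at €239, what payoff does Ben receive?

Highest bid: Zane at €7508, so Zane wins.
Second-highest bid: Omar at €7283 — that is the price the winner pays.
Ben did not win, so Ben pays nothing and receives nothing: payoff €0.

€0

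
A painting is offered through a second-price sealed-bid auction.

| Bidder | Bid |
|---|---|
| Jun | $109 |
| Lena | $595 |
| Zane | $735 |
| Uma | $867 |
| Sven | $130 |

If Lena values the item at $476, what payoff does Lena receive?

$0

Highest bid: Uma at $867, so Uma wins.
Second-highest bid: Zane at $735 — that is the price the winner pays.
Lena did not win, so Lena pays nothing and receives nothing: payoff $0.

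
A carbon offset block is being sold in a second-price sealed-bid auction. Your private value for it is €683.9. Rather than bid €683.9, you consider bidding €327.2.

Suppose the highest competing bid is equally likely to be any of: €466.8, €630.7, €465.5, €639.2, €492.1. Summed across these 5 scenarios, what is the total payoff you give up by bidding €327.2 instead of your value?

€725.2

The deviation costs you only when the competing bid falls strictly between €327.2 and €683.9; elsewhere both bids give the same outcome.
€466.8: truthful payoff €217.1, deviation payoff €0 → loss €217.1.
€630.7: truthful payoff €53.2, deviation payoff €0 → loss €53.2.
€465.5: truthful payoff €218.4, deviation payoff €0 → loss €218.4.
€639.2: truthful payoff €44.7, deviation payoff €0 → loss €44.7.
€492.1: truthful payoff €191.8, deviation payoff €0 → loss €191.8.
Total loss = €217.1 + €53.2 + €218.4 + €44.7 + €191.8 = €725.2.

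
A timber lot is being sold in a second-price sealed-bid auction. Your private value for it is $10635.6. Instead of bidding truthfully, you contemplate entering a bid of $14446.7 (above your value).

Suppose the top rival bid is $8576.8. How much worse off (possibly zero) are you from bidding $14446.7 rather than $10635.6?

$0

Bidding your value $10635.6: you win (since $10635.6 > $8576.8) and pay $8576.8. Payoff $2058.8.
Bidding $14446.7: you win and pay $8576.8. Payoff $10635.6 − $8576.8 = $2058.8.
Difference = $2058.8 − $2058.8 = $0; both bids lead to the same outcome because the competing bid is below both your value and your alternative bid.
Truthful bidding weakly dominates here: raising your bid can only win items priced above your value, and lowering it can only forfeit items priced below.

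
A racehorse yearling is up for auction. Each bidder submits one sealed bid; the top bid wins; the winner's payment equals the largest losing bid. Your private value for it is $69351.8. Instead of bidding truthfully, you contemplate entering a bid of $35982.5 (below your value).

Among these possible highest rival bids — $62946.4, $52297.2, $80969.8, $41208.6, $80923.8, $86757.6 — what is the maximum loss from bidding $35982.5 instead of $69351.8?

$28143.2

$62946.4: truthful gives $6405.4, deviation gives $0 → loss $6405.4.
$52297.2: truthful gives $17054.6, deviation gives $0 → loss $17054.6.
$80969.8: same outcome either way → loss $0.
$41208.6: truthful gives $28143.2, deviation gives $0 → loss $28143.2.
$80923.8: same outcome either way → loss $0.
$86757.6: same outcome either way → loss $0.
Maximum loss: $28143.2.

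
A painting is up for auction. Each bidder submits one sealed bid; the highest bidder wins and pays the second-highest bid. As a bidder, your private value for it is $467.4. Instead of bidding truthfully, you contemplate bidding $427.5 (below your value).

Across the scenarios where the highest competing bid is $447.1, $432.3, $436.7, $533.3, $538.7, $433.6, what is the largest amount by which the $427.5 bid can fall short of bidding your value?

$447.1: truthful gives $20.3, deviation gives $0 → loss $20.3.
$432.3: truthful gives $35.1, deviation gives $0 → loss $35.1.
$436.7: truthful gives $30.7, deviation gives $0 → loss $30.7.
$533.3: same outcome either way → loss $0.
$538.7: same outcome either way → loss $0.
$433.6: truthful gives $33.8, deviation gives $0 → loss $33.8.
Maximum loss: $35.1.

$35.1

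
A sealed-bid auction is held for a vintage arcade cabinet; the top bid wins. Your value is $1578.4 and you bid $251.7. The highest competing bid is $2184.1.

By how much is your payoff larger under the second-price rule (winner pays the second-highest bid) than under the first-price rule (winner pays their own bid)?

Your bid $251.7 is below $2184.1, so you lose under either rule.
Payoff is $0 in both cases; difference = $0.

$0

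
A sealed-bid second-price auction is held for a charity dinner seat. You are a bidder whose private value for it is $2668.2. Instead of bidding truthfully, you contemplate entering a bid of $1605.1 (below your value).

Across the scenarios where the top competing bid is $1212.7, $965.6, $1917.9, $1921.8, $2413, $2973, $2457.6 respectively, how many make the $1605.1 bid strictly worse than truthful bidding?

The deviation hurts exactly when the highest competing bid lies strictly between $1605.1 and $2668.2 — underbidding then forfeits a profitable win.
$1212.7: below both → same outcome either way.
$965.6: below both → same outcome either way.
$1917.9: inside the interval → strictly worse (loss $750.3).
$1921.8: inside the interval → strictly worse (loss $746.4).
$2413: inside the interval → strictly worse (loss $255.2).
$2973: above both → same outcome either way.
$2457.6: inside the interval → strictly worse (loss $210.6).
Count: 4.

4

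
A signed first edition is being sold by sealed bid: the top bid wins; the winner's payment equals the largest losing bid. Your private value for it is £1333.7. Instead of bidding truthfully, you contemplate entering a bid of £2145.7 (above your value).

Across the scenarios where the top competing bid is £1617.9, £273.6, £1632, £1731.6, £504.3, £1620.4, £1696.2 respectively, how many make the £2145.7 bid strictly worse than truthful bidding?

The deviation hurts exactly when the highest competing bid lies strictly between £1333.7 and £2145.7 — overbidding then wins at a price above your value.
£1617.9: inside the interval → strictly worse (loss £284.2).
£273.6: below both → same outcome either way.
£1632: inside the interval → strictly worse (loss £298.3).
£1731.6: inside the interval → strictly worse (loss £397.9).
£504.3: below both → same outcome either way.
£1620.4: inside the interval → strictly worse (loss £286.7).
£1696.2: inside the interval → strictly worse (loss £362.5).
Count: 5.

5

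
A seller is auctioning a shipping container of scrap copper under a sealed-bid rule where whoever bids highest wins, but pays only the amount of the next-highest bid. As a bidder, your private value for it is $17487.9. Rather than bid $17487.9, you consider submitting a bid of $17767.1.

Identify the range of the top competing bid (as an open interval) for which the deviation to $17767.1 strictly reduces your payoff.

If the competing bid is below $17487.9, both bids win at the same price — no difference.
If it is above $17767.1, both bids lose — no difference.
If it lies strictly between $17487.9 and $17767.1, bidding your value loses (payoff 0) while bidding $17767.1 wins at a price above your value (payoff negative).
So the deviation strictly hurts on the open interval ($17487.9, $17767.1).

($17487.9, $17767.1)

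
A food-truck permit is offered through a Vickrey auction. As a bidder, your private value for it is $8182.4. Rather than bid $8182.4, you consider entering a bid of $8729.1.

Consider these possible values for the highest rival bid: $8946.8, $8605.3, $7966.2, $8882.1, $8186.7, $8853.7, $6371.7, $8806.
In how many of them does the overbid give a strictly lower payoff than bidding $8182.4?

2

The deviation hurts exactly when the highest competing bid lies strictly between $8182.4 and $8729.1 — overbidding then wins at a price above your value.
$8946.8: above both → same outcome either way.
$8605.3: inside the interval → strictly worse (loss $422.9).
$7966.2: below both → same outcome either way.
$8882.1: above both → same outcome either way.
$8186.7: inside the interval → strictly worse (loss $4.3).
$8853.7: above both → same outcome either way.
$6371.7: below both → same outcome either way.
$8806: above both → same outcome either way.
Count: 2.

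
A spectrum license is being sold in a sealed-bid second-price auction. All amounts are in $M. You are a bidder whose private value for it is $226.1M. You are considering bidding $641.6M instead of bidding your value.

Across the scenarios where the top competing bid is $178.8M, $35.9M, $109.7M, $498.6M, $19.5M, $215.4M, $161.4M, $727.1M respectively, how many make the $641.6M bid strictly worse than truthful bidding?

The deviation hurts exactly when the highest competing bid lies strictly between $226.1M and $641.6M — overbidding then wins at a price above your value.
$178.8M: below both → same outcome either way.
$35.9M: below both → same outcome either way.
$109.7M: below both → same outcome either way.
$498.6M: inside the interval → strictly worse (loss $272.5M).
$19.5M: below both → same outcome either way.
$215.4M: below both → same outcome either way.
$161.4M: below both → same outcome either way.
$727.1M: above both → same outcome either way.
Count: 1.

1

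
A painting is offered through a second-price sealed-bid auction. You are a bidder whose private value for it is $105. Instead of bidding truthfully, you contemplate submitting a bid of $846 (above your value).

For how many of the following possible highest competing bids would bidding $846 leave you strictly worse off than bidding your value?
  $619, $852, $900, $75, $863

The deviation hurts exactly when the highest competing bid lies strictly between $105 and $846 — overbidding then wins at a price above your value.
$619: inside the interval → strictly worse (loss $514).
$852: above both → same outcome either way.
$900: above both → same outcome either way.
$75: below both → same outcome either way.
$863: above both → same outcome either way.
Count: 1.

1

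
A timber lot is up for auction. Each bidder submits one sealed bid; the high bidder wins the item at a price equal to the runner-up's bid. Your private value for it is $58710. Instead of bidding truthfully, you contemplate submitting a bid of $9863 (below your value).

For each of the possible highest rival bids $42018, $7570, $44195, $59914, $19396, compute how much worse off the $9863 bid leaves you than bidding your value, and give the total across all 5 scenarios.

$70521

The deviation costs you only when the competing bid falls strictly between $9863 and $58710; elsewhere both bids give the same outcome.
$42018: truthful payoff $16692, deviation payoff $0 → loss $16692.
$7570: outcomes coincide → loss $0.
$44195: truthful payoff $14515, deviation payoff $0 → loss $14515.
$59914: outcomes coincide → loss $0.
$19396: truthful payoff $39314, deviation payoff $0 → loss $39314.
Total loss = $16692 + $14515 + $39314 = $70521.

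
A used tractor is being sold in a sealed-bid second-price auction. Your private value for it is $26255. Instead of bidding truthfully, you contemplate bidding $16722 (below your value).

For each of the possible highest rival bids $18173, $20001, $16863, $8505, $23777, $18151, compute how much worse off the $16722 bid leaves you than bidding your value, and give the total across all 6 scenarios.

The deviation costs you only when the competing bid falls strictly between $16722 and $26255; elsewhere both bids give the same outcome.
$18173: truthful payoff $8082, deviation payoff $0 → loss $8082.
$20001: truthful payoff $6254, deviation payoff $0 → loss $6254.
$16863: truthful payoff $9392, deviation payoff $0 → loss $9392.
$8505: outcomes coincide → loss $0.
$23777: truthful payoff $2478, deviation payoff $0 → loss $2478.
$18151: truthful payoff $8104, deviation payoff $0 → loss $8104.
Total loss = $8082 + $6254 + $9392 + $2478 + $8104 = $34310.

$34310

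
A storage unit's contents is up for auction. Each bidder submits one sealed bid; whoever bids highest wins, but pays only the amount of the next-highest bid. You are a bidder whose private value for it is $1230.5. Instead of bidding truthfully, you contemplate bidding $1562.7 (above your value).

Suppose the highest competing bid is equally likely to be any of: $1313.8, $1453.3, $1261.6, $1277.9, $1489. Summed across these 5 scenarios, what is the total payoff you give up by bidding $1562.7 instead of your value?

The deviation costs you only when the competing bid falls strictly between $1230.5 and $1562.7; elsewhere both bids give the same outcome.
$1313.8: truthful payoff $0, deviation payoff −$83.3 → loss $83.3.
$1453.3: truthful payoff $0, deviation payoff −$222.8 → loss $222.8.
$1261.6: truthful payoff $0, deviation payoff −$31.1 → loss $31.1.
$1277.9: truthful payoff $0, deviation payoff −$47.4 → loss $47.4.
$1489: truthful payoff $0, deviation payoff −$258.5 → loss $258.5.
Total loss = $83.3 + $222.8 + $31.1 + $47.4 + $258.5 = $643.1.
Because the price is fixed by the runner-up's bid, deviating from your value can only change a good outcome into a bad one — never the reverse.

$643.1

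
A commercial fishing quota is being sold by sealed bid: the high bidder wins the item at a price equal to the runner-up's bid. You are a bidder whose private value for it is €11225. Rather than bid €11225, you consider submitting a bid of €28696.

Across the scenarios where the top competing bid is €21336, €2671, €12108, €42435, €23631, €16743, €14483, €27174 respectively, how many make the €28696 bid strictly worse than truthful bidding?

6

The deviation hurts exactly when the highest competing bid lies strictly between €11225 and €28696 — overbidding then wins at a price above your value.
€21336: inside the interval → strictly worse (loss €10111).
€2671: below both → same outcome either way.
€12108: inside the interval → strictly worse (loss €883).
€42435: above both → same outcome either way.
€23631: inside the interval → strictly worse (loss €12406).
€16743: inside the interval → strictly worse (loss €5518).
€14483: inside the interval → strictly worse (loss €3258).
€27174: inside the interval → strictly worse (loss €15949).
Count: 6.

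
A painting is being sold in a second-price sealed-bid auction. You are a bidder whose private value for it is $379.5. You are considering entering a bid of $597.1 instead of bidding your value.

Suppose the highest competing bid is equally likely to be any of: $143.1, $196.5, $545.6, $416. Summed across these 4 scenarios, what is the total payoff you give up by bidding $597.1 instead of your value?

The deviation costs you only when the competing bid falls strictly between $379.5 and $597.1; elsewhere both bids give the same outcome.
$143.1: outcomes coincide → loss $0.
$196.5: outcomes coincide → loss $0.
$545.6: truthful payoff $0, deviation payoff −$166.1 → loss $166.1.
$416: truthful payoff $0, deviation payoff −$36.5 → loss $36.5.
Total loss = $166.1 + $36.5 = $202.6.

$202.6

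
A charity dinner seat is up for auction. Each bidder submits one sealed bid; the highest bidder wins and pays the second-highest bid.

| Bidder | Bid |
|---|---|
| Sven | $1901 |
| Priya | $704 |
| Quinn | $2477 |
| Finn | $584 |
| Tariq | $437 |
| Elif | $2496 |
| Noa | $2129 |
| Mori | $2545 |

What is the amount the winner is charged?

$2496

Highest bid: Mori at $2545, so Mori wins.
Second-highest bid: Elif at $2496 — that is the price the winner pays.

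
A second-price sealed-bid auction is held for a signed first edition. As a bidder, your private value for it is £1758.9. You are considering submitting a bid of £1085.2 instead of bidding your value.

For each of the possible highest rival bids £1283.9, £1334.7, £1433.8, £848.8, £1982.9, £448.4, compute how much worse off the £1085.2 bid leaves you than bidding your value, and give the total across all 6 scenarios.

The deviation costs you only when the competing bid falls strictly between £1085.2 and £1758.9; elsewhere both bids give the same outcome.
£1283.9: truthful payoff £475, deviation payoff £0 → loss £475.
£1334.7: truthful payoff £424.2, deviation payoff £0 → loss £424.2.
£1433.8: truthful payoff £325.1, deviation payoff £0 → loss £325.1.
£848.8: outcomes coincide → loss £0.
£1982.9: outcomes coincide → loss £0.
£448.4: outcomes coincide → loss £0.
Total loss = £475 + £424.2 + £325.1 = £1224.3.

£1224.3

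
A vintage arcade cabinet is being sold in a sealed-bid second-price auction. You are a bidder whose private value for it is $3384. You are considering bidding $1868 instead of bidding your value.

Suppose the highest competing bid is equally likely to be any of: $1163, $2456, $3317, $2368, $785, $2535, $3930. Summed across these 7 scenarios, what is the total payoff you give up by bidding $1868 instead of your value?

$2860

The deviation costs you only when the competing bid falls strictly between $1868 and $3384; elsewhere both bids give the same outcome.
$1163: outcomes coincide → loss $0.
$2456: truthful payoff $928, deviation payoff $0 → loss $928.
$3317: truthful payoff $67, deviation payoff $0 → loss $67.
$2368: truthful payoff $1016, deviation payoff $0 → loss $1016.
$785: outcomes coincide → loss $0.
$2535: truthful payoff $849, deviation payoff $0 → loss $849.
$3930: outcomes coincide → loss $0.
Total loss = $928 + $67 + $1016 + $849 = $2860.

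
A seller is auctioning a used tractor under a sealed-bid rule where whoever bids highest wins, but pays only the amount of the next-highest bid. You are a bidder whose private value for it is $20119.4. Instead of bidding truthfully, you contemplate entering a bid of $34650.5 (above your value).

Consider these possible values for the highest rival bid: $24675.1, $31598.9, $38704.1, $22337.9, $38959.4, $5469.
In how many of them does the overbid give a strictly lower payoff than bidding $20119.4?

The deviation hurts exactly when the highest competing bid lies strictly between $20119.4 and $34650.5 — overbidding then wins at a price above your value.
$24675.1: inside the interval → strictly worse (loss $4555.7).
$31598.9: inside the interval → strictly worse (loss $11479.5).
$38704.1: above both → same outcome either way.
$22337.9: inside the interval → strictly worse (loss $2218.5).
$38959.4: above both → same outcome either way.
$5469: below both → same outcome either way.
Count: 3.

3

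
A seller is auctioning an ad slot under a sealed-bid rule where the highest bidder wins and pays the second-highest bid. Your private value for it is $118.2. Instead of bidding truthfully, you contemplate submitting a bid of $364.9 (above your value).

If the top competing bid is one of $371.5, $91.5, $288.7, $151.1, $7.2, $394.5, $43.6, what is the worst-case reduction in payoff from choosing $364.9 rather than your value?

$371.5: same outcome either way → loss $0.
$91.5: same outcome either way → loss $0.
$288.7: truthful gives $0, deviation gives −$170.5 → loss $170.5.
$151.1: truthful gives $0, deviation gives −$32.9 → loss $32.9.
$7.2: same outcome either way → loss $0.
$394.5: same outcome either way → loss $0.
$43.6: same outcome either way → loss $0.
Maximum loss: $170.5.

$170.5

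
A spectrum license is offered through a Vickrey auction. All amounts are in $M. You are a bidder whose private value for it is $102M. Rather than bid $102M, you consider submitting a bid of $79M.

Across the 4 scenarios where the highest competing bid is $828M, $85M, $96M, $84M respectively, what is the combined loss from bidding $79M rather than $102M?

The deviation costs you only when the competing bid falls strictly between $79M and $102M; elsewhere both bids give the same outcome.
$828M: outcomes coincide → loss $0M.
$85M: truthful payoff $17M, deviation payoff $0M → loss $17M.
$96M: truthful payoff $6M, deviation payoff $0M → loss $6M.
$84M: truthful payoff $18M, deviation payoff $0M → loss $18M.
Total loss = $17M + $6M + $18M = $41M.
Because the price is fixed by the runner-up's bid, deviating from your value can only change a good outcome into a bad one — never the reverse.

$41M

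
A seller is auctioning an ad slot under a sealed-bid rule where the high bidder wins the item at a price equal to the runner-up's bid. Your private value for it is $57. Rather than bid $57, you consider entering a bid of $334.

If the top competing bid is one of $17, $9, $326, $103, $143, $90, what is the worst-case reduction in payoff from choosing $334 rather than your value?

$17: same outcome either way → loss $0.
$9: same outcome either way → loss $0.
$326: truthful gives $0, deviation gives −$269 → loss $269.
$103: truthful gives $0, deviation gives −$46 → loss $46.
$143: truthful gives $0, deviation gives −$86 → loss $86.
$90: truthful gives $0, deviation gives −$33 → loss $33.
Maximum loss: $269.

$269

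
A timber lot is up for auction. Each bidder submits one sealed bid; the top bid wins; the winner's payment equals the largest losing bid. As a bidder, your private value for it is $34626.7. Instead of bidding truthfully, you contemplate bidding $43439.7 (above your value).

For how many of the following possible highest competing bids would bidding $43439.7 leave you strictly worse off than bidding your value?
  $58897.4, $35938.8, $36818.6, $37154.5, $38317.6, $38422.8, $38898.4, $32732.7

The deviation hurts exactly when the highest competing bid lies strictly between $34626.7 and $43439.7 — overbidding then wins at a price above your value.
$58897.4: above both → same outcome either way.
$35938.8: inside the interval → strictly worse (loss $1312.1).
$36818.6: inside the interval → strictly worse (loss $2191.9).
$37154.5: inside the interval → strictly worse (loss $2527.8).
$38317.6: inside the interval → strictly worse (loss $3690.9).
$38422.8: inside the interval → strictly worse (loss $3796.1).
$38898.4: inside the interval → strictly worse (loss $4271.7).
$32732.7: below both → same outcome either way.
Count: 6.

6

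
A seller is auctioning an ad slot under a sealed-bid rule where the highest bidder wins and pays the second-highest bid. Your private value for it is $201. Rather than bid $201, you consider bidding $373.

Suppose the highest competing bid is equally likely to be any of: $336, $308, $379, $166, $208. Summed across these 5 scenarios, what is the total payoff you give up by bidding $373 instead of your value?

The deviation costs you only when the competing bid falls strictly between $201 and $373; elsewhere both bids give the same outcome.
$336: truthful payoff $0, deviation payoff −$135 → loss $135.
$308: truthful payoff $0, deviation payoff −$107 → loss $107.
$379: outcomes coincide → loss $0.
$166: outcomes coincide → loss $0.
$208: truthful payoff $0, deviation payoff −$7 → loss $7.
Total loss = $135 + $107 + $7 = $249.
In a second-price auction your bid sets only whether you win, not what you pay, so bidding your true value is weakly dominant.

$249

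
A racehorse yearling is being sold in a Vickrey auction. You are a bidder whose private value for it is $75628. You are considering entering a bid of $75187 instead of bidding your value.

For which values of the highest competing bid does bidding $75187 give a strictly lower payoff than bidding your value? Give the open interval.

If the competing bid is below $75187, both bids win at the same price — no difference.
If it is above $75628, both bids lose — no difference.
If it lies strictly between $75187 and $75628, bidding your value wins at a price below your value (positive payoff) while bidding $75187 loses (payoff 0).
So the deviation strictly hurts on the open interval ($75187, $75628).

($75187, $75628)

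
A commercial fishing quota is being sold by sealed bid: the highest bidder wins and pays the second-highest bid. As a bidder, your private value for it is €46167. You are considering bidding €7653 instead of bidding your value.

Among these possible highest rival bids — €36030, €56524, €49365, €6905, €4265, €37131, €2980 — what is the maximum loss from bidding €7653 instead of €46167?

€36030: truthful gives €10137, deviation gives €0 → loss €10137.
€56524: same outcome either way → loss €0.
€49365: same outcome either way → loss €0.
€6905: same outcome either way → loss €0.
€4265: same outcome either way → loss €0.
€37131: truthful gives €9036, deviation gives €0 → loss €9036.
€2980: same outcome either way → loss €0.
Maximum loss: €10137.

€10137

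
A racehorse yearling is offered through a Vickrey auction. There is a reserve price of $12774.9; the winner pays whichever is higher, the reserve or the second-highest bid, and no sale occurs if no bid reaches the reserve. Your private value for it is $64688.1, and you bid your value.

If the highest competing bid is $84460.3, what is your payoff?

$0

Your bid $64688.1 is below the highest competing bid $84460.3, so you lose. Payoff $0.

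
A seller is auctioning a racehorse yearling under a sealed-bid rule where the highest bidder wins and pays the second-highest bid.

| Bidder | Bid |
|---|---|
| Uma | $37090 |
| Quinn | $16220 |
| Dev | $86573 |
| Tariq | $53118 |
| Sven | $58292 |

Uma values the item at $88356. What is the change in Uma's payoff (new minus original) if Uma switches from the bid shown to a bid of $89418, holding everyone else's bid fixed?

$1783

The highest bid among the other bidders is $86573; Uma's bid doesn't change that.
Original bid $37090: Uma is not highest (top rival bid is $86573); payoff $0.
Alternative bid $89418: Uma is highest, pays the top rival bid $86573; payoff $88356 − $86573 = $1783.
Change in payoff = $1783 − ($0) = $1783.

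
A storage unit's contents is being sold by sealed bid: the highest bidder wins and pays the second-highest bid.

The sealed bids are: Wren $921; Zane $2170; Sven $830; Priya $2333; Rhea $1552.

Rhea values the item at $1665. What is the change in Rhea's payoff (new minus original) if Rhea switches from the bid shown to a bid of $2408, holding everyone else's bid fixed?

−$668

The highest bid among the other bidders is $2333; Rhea's bid doesn't change that.
Original bid $1552: Rhea is not highest (top rival bid is $2333); payoff $0.
Alternative bid $2408: Rhea is highest, pays the top rival bid $2333; payoff $1665 − $2333 = −$668.
Change in payoff = −$668 − ($0) = −$668.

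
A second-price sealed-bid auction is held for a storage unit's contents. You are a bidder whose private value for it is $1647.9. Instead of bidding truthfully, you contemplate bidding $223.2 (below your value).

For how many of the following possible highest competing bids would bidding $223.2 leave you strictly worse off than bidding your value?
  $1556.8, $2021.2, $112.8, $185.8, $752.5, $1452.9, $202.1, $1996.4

The deviation hurts exactly when the highest competing bid lies strictly between $223.2 and $1647.9 — underbidding then forfeits a profitable win.
$1556.8: inside the interval → strictly worse (loss $91.1).
$2021.2: above both → same outcome either way.
$112.8: below both → same outcome either way.
$185.8: below both → same outcome either way.
$752.5: inside the interval → strictly worse (loss $895.4).
$1452.9: inside the interval → strictly worse (loss $195).
$202.1: below both → same outcome either way.
$1996.4: above both → same outcome either way.
Count: 3.

3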